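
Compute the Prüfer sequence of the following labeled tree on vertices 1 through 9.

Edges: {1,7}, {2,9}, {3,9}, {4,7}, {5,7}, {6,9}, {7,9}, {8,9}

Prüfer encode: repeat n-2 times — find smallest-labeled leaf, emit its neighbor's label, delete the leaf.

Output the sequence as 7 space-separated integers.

Answer: 7 9 9 7 7 9 9

Derivation:
Step 1: leaves = {1,2,3,4,5,6,8}. Remove smallest leaf 1, emit neighbor 7.
Step 2: leaves = {2,3,4,5,6,8}. Remove smallest leaf 2, emit neighbor 9.
Step 3: leaves = {3,4,5,6,8}. Remove smallest leaf 3, emit neighbor 9.
Step 4: leaves = {4,5,6,8}. Remove smallest leaf 4, emit neighbor 7.
Step 5: leaves = {5,6,8}. Remove smallest leaf 5, emit neighbor 7.
Step 6: leaves = {6,7,8}. Remove smallest leaf 6, emit neighbor 9.
Step 7: leaves = {7,8}. Remove smallest leaf 7, emit neighbor 9.
Done: 2 vertices remain (8, 9). Sequence = [7 9 9 7 7 9 9]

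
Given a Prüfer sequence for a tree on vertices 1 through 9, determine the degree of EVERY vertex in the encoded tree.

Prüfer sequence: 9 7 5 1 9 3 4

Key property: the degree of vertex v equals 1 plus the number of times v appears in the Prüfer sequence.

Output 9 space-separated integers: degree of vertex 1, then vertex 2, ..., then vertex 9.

Answer: 2 1 2 2 2 1 2 1 3

Derivation:
p_1 = 9: count[9] becomes 1
p_2 = 7: count[7] becomes 1
p_3 = 5: count[5] becomes 1
p_4 = 1: count[1] becomes 1
p_5 = 9: count[9] becomes 2
p_6 = 3: count[3] becomes 1
p_7 = 4: count[4] becomes 1
Degrees (1 + count): deg[1]=1+1=2, deg[2]=1+0=1, deg[3]=1+1=2, deg[4]=1+1=2, deg[5]=1+1=2, deg[6]=1+0=1, deg[7]=1+1=2, deg[8]=1+0=1, deg[9]=1+2=3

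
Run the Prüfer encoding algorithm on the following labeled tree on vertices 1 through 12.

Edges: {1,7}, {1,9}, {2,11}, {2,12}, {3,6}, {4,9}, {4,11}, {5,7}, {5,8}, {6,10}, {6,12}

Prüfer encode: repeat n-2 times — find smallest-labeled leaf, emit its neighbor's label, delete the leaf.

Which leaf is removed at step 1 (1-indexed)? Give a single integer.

Step 1: current leaves = {3,8,10}. Remove leaf 3 (neighbor: 6).

Answer: 3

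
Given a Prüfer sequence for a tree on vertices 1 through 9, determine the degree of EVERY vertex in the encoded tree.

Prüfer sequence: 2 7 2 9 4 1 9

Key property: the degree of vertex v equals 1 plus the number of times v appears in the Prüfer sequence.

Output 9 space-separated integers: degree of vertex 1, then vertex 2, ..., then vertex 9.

p_1 = 2: count[2] becomes 1
p_2 = 7: count[7] becomes 1
p_3 = 2: count[2] becomes 2
p_4 = 9: count[9] becomes 1
p_5 = 4: count[4] becomes 1
p_6 = 1: count[1] becomes 1
p_7 = 9: count[9] becomes 2
Degrees (1 + count): deg[1]=1+1=2, deg[2]=1+2=3, deg[3]=1+0=1, deg[4]=1+1=2, deg[5]=1+0=1, deg[6]=1+0=1, deg[7]=1+1=2, deg[8]=1+0=1, deg[9]=1+2=3

Answer: 2 3 1 2 1 1 2 1 3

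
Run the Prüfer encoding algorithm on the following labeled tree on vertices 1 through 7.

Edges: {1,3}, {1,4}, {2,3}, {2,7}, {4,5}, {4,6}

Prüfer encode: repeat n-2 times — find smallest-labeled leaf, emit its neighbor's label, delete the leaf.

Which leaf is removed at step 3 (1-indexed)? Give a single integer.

Answer: 4

Derivation:
Step 1: current leaves = {5,6,7}. Remove leaf 5 (neighbor: 4).
Step 2: current leaves = {6,7}. Remove leaf 6 (neighbor: 4).
Step 3: current leaves = {4,7}. Remove leaf 4 (neighbor: 1).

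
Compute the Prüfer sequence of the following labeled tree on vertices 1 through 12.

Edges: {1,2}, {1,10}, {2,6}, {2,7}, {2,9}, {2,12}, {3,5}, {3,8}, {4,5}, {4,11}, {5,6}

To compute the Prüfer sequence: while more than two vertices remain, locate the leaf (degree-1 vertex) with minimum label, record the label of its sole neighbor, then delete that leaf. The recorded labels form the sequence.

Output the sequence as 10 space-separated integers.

Answer: 2 3 5 2 1 2 4 5 6 2

Derivation:
Step 1: leaves = {7,8,9,10,11,12}. Remove smallest leaf 7, emit neighbor 2.
Step 2: leaves = {8,9,10,11,12}. Remove smallest leaf 8, emit neighbor 3.
Step 3: leaves = {3,9,10,11,12}. Remove smallest leaf 3, emit neighbor 5.
Step 4: leaves = {9,10,11,12}. Remove smallest leaf 9, emit neighbor 2.
Step 5: leaves = {10,11,12}. Remove smallest leaf 10, emit neighbor 1.
Step 6: leaves = {1,11,12}. Remove smallest leaf 1, emit neighbor 2.
Step 7: leaves = {11,12}. Remove smallest leaf 11, emit neighbor 4.
Step 8: leaves = {4,12}. Remove smallest leaf 4, emit neighbor 5.
Step 9: leaves = {5,12}. Remove smallest leaf 5, emit neighbor 6.
Step 10: leaves = {6,12}. Remove smallest leaf 6, emit neighbor 2.
Done: 2 vertices remain (2, 12). Sequence = [2 3 5 2 1 2 4 5 6 2]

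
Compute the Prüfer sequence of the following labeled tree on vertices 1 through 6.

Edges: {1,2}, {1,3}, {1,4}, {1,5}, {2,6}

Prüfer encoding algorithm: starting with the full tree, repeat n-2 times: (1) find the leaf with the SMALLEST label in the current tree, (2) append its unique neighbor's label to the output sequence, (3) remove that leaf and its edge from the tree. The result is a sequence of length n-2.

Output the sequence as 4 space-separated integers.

Answer: 1 1 1 2

Derivation:
Step 1: leaves = {3,4,5,6}. Remove smallest leaf 3, emit neighbor 1.
Step 2: leaves = {4,5,6}. Remove smallest leaf 4, emit neighbor 1.
Step 3: leaves = {5,6}. Remove smallest leaf 5, emit neighbor 1.
Step 4: leaves = {1,6}. Remove smallest leaf 1, emit neighbor 2.
Done: 2 vertices remain (2, 6). Sequence = [1 1 1 2]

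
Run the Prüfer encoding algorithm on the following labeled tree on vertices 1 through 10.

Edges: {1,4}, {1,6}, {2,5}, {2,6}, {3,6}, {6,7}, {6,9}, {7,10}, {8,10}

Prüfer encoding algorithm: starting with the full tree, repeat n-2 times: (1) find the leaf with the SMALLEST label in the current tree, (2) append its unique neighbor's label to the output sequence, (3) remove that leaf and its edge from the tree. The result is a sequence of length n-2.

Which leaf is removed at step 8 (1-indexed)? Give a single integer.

Answer: 6

Derivation:
Step 1: current leaves = {3,4,5,8,9}. Remove leaf 3 (neighbor: 6).
Step 2: current leaves = {4,5,8,9}. Remove leaf 4 (neighbor: 1).
Step 3: current leaves = {1,5,8,9}. Remove leaf 1 (neighbor: 6).
Step 4: current leaves = {5,8,9}. Remove leaf 5 (neighbor: 2).
Step 5: current leaves = {2,8,9}. Remove leaf 2 (neighbor: 6).
Step 6: current leaves = {8,9}. Remove leaf 8 (neighbor: 10).
Step 7: current leaves = {9,10}. Remove leaf 9 (neighbor: 6).
Step 8: current leaves = {6,10}. Remove leaf 6 (neighbor: 7).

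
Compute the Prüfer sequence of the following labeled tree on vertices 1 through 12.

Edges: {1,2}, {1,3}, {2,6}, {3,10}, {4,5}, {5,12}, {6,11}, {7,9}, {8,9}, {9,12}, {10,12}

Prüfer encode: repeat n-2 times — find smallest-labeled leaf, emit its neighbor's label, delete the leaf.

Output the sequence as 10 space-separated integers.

Answer: 5 12 9 9 12 6 2 1 3 10

Derivation:
Step 1: leaves = {4,7,8,11}. Remove smallest leaf 4, emit neighbor 5.
Step 2: leaves = {5,7,8,11}. Remove smallest leaf 5, emit neighbor 12.
Step 3: leaves = {7,8,11}. Remove smallest leaf 7, emit neighbor 9.
Step 4: leaves = {8,11}. Remove smallest leaf 8, emit neighbor 9.
Step 5: leaves = {9,11}. Remove smallest leaf 9, emit neighbor 12.
Step 6: leaves = {11,12}. Remove smallest leaf 11, emit neighbor 6.
Step 7: leaves = {6,12}. Remove smallest leaf 6, emit neighbor 2.
Step 8: leaves = {2,12}. Remove smallest leaf 2, emit neighbor 1.
Step 9: leaves = {1,12}. Remove smallest leaf 1, emit neighbor 3.
Step 10: leaves = {3,12}. Remove smallest leaf 3, emit neighbor 10.
Done: 2 vertices remain (10, 12). Sequence = [5 12 9 9 12 6 2 1 3 10]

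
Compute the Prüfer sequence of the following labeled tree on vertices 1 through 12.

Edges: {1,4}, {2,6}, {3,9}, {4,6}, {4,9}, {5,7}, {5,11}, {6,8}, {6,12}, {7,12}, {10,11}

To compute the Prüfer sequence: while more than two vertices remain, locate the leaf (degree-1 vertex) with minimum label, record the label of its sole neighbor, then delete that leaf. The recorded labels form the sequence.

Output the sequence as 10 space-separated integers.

Step 1: leaves = {1,2,3,8,10}. Remove smallest leaf 1, emit neighbor 4.
Step 2: leaves = {2,3,8,10}. Remove smallest leaf 2, emit neighbor 6.
Step 3: leaves = {3,8,10}. Remove smallest leaf 3, emit neighbor 9.
Step 4: leaves = {8,9,10}. Remove smallest leaf 8, emit neighbor 6.
Step 5: leaves = {9,10}. Remove smallest leaf 9, emit neighbor 4.
Step 6: leaves = {4,10}. Remove smallest leaf 4, emit neighbor 6.
Step 7: leaves = {6,10}. Remove smallest leaf 6, emit neighbor 12.
Step 8: leaves = {10,12}. Remove smallest leaf 10, emit neighbor 11.
Step 9: leaves = {11,12}. Remove smallest leaf 11, emit neighbor 5.
Step 10: leaves = {5,12}. Remove smallest leaf 5, emit neighbor 7.
Done: 2 vertices remain (7, 12). Sequence = [4 6 9 6 4 6 12 11 5 7]

Answer: 4 6 9 6 4 6 12 11 5 7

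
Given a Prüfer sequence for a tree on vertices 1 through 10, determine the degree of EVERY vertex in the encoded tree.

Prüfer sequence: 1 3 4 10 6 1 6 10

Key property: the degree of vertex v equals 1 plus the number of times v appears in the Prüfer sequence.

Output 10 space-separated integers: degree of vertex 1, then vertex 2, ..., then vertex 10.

Answer: 3 1 2 2 1 3 1 1 1 3

Derivation:
p_1 = 1: count[1] becomes 1
p_2 = 3: count[3] becomes 1
p_3 = 4: count[4] becomes 1
p_4 = 10: count[10] becomes 1
p_5 = 6: count[6] becomes 1
p_6 = 1: count[1] becomes 2
p_7 = 6: count[6] becomes 2
p_8 = 10: count[10] becomes 2
Degrees (1 + count): deg[1]=1+2=3, deg[2]=1+0=1, deg[3]=1+1=2, deg[4]=1+1=2, deg[5]=1+0=1, deg[6]=1+2=3, deg[7]=1+0=1, deg[8]=1+0=1, deg[9]=1+0=1, deg[10]=1+2=3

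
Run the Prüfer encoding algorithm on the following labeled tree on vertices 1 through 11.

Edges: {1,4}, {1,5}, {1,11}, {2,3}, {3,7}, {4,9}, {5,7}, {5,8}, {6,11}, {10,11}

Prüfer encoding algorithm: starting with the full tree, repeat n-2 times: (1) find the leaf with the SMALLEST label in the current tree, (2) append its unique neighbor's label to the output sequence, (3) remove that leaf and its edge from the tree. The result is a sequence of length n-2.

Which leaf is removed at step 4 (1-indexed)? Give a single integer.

Answer: 7

Derivation:
Step 1: current leaves = {2,6,8,9,10}. Remove leaf 2 (neighbor: 3).
Step 2: current leaves = {3,6,8,9,10}. Remove leaf 3 (neighbor: 7).
Step 3: current leaves = {6,7,8,9,10}. Remove leaf 6 (neighbor: 11).
Step 4: current leaves = {7,8,9,10}. Remove leaf 7 (neighbor: 5).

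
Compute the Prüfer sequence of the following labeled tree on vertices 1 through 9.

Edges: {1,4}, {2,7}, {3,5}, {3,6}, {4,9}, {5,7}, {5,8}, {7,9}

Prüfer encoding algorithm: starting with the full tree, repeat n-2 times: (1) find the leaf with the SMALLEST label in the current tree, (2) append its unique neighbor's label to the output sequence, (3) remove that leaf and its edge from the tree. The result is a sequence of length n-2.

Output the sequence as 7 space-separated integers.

Answer: 4 7 9 3 5 5 7

Derivation:
Step 1: leaves = {1,2,6,8}. Remove smallest leaf 1, emit neighbor 4.
Step 2: leaves = {2,4,6,8}. Remove smallest leaf 2, emit neighbor 7.
Step 3: leaves = {4,6,8}. Remove smallest leaf 4, emit neighbor 9.
Step 4: leaves = {6,8,9}. Remove smallest leaf 6, emit neighbor 3.
Step 5: leaves = {3,8,9}. Remove smallest leaf 3, emit neighbor 5.
Step 6: leaves = {8,9}. Remove smallest leaf 8, emit neighbor 5.
Step 7: leaves = {5,9}. Remove smallest leaf 5, emit neighbor 7.
Done: 2 vertices remain (7, 9). Sequence = [4 7 9 3 5 5 7]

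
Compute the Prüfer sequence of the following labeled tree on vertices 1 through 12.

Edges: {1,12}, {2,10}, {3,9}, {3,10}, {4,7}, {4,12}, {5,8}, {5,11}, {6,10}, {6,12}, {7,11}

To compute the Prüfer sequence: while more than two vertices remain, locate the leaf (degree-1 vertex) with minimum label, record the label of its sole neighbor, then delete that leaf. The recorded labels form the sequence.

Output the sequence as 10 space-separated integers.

Answer: 12 10 5 11 3 10 6 12 7 4

Derivation:
Step 1: leaves = {1,2,8,9}. Remove smallest leaf 1, emit neighbor 12.
Step 2: leaves = {2,8,9}. Remove smallest leaf 2, emit neighbor 10.
Step 3: leaves = {8,9}. Remove smallest leaf 8, emit neighbor 5.
Step 4: leaves = {5,9}. Remove smallest leaf 5, emit neighbor 11.
Step 5: leaves = {9,11}. Remove smallest leaf 9, emit neighbor 3.
Step 6: leaves = {3,11}. Remove smallest leaf 3, emit neighbor 10.
Step 7: leaves = {10,11}. Remove smallest leaf 10, emit neighbor 6.
Step 8: leaves = {6,11}. Remove smallest leaf 6, emit neighbor 12.
Step 9: leaves = {11,12}. Remove smallest leaf 11, emit neighbor 7.
Step 10: leaves = {7,12}. Remove smallest leaf 7, emit neighbor 4.
Done: 2 vertices remain (4, 12). Sequence = [12 10 5 11 3 10 6 12 7 4]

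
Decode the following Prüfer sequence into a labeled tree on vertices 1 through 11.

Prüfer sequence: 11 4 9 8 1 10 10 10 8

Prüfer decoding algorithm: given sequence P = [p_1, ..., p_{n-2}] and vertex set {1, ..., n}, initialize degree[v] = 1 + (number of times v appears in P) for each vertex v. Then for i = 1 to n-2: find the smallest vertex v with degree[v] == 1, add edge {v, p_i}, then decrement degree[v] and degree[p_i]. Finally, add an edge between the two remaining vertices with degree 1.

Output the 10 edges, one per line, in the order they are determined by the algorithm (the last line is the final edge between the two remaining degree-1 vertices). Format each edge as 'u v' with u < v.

Answer: 2 11
3 4
4 9
5 8
1 6
1 10
7 10
9 10
8 10
8 11

Derivation:
Initial degrees: {1:2, 2:1, 3:1, 4:2, 5:1, 6:1, 7:1, 8:3, 9:2, 10:4, 11:2}
Step 1: smallest deg-1 vertex = 2, p_1 = 11. Add edge {2,11}. Now deg[2]=0, deg[11]=1.
Step 2: smallest deg-1 vertex = 3, p_2 = 4. Add edge {3,4}. Now deg[3]=0, deg[4]=1.
Step 3: smallest deg-1 vertex = 4, p_3 = 9. Add edge {4,9}. Now deg[4]=0, deg[9]=1.
Step 4: smallest deg-1 vertex = 5, p_4 = 8. Add edge {5,8}. Now deg[5]=0, deg[8]=2.
Step 5: smallest deg-1 vertex = 6, p_5 = 1. Add edge {1,6}. Now deg[6]=0, deg[1]=1.
Step 6: smallest deg-1 vertex = 1, p_6 = 10. Add edge {1,10}. Now deg[1]=0, deg[10]=3.
Step 7: smallest deg-1 vertex = 7, p_7 = 10. Add edge {7,10}. Now deg[7]=0, deg[10]=2.
Step 8: smallest deg-1 vertex = 9, p_8 = 10. Add edge {9,10}. Now deg[9]=0, deg[10]=1.
Step 9: smallest deg-1 vertex = 10, p_9 = 8. Add edge {8,10}. Now deg[10]=0, deg[8]=1.
Final: two remaining deg-1 vertices are 8, 11. Add edge {8,11}.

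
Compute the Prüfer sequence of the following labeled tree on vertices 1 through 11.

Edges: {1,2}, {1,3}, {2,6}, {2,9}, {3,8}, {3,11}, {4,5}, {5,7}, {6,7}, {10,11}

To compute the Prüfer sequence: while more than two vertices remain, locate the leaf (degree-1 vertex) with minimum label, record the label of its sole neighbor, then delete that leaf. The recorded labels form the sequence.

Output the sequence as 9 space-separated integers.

Answer: 5 7 6 2 3 2 1 3 11

Derivation:
Step 1: leaves = {4,8,9,10}. Remove smallest leaf 4, emit neighbor 5.
Step 2: leaves = {5,8,9,10}. Remove smallest leaf 5, emit neighbor 7.
Step 3: leaves = {7,8,9,10}. Remove smallest leaf 7, emit neighbor 6.
Step 4: leaves = {6,8,9,10}. Remove smallest leaf 6, emit neighbor 2.
Step 5: leaves = {8,9,10}. Remove smallest leaf 8, emit neighbor 3.
Step 6: leaves = {9,10}. Remove smallest leaf 9, emit neighbor 2.
Step 7: leaves = {2,10}. Remove smallest leaf 2, emit neighbor 1.
Step 8: leaves = {1,10}. Remove smallest leaf 1, emit neighbor 3.
Step 9: leaves = {3,10}. Remove smallest leaf 3, emit neighbor 11.
Done: 2 vertices remain (10, 11). Sequence = [5 7 6 2 3 2 1 3 11]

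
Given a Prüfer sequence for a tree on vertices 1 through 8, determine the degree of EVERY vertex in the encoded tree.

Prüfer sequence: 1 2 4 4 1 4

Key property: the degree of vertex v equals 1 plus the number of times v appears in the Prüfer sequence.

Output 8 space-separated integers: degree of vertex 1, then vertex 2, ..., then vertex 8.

Answer: 3 2 1 4 1 1 1 1

Derivation:
p_1 = 1: count[1] becomes 1
p_2 = 2: count[2] becomes 1
p_3 = 4: count[4] becomes 1
p_4 = 4: count[4] becomes 2
p_5 = 1: count[1] becomes 2
p_6 = 4: count[4] becomes 3
Degrees (1 + count): deg[1]=1+2=3, deg[2]=1+1=2, deg[3]=1+0=1, deg[4]=1+3=4, deg[5]=1+0=1, deg[6]=1+0=1, deg[7]=1+0=1, deg[8]=1+0=1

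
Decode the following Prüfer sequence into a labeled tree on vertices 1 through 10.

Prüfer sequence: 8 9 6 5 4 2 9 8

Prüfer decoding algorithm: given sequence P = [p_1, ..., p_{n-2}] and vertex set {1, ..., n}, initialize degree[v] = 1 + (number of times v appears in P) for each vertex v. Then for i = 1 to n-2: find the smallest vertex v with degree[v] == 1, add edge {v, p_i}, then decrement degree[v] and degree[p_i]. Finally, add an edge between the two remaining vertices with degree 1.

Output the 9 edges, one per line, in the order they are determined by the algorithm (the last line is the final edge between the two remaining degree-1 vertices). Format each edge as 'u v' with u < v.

Answer: 1 8
3 9
6 7
5 6
4 5
2 4
2 9
8 9
8 10

Derivation:
Initial degrees: {1:1, 2:2, 3:1, 4:2, 5:2, 6:2, 7:1, 8:3, 9:3, 10:1}
Step 1: smallest deg-1 vertex = 1, p_1 = 8. Add edge {1,8}. Now deg[1]=0, deg[8]=2.
Step 2: smallest deg-1 vertex = 3, p_2 = 9. Add edge {3,9}. Now deg[3]=0, deg[9]=2.
Step 3: smallest deg-1 vertex = 7, p_3 = 6. Add edge {6,7}. Now deg[7]=0, deg[6]=1.
Step 4: smallest deg-1 vertex = 6, p_4 = 5. Add edge {5,6}. Now deg[6]=0, deg[5]=1.
Step 5: smallest deg-1 vertex = 5, p_5 = 4. Add edge {4,5}. Now deg[5]=0, deg[4]=1.
Step 6: smallest deg-1 vertex = 4, p_6 = 2. Add edge {2,4}. Now deg[4]=0, deg[2]=1.
Step 7: smallest deg-1 vertex = 2, p_7 = 9. Add edge {2,9}. Now deg[2]=0, deg[9]=1.
Step 8: smallest deg-1 vertex = 9, p_8 = 8. Add edge {8,9}. Now deg[9]=0, deg[8]=1.
Final: two remaining deg-1 vertices are 8, 10. Add edge {8,10}.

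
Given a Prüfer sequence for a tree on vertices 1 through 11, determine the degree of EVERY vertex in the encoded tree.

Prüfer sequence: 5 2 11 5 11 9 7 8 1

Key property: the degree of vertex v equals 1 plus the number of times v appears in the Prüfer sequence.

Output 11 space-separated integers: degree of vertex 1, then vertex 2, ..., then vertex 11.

p_1 = 5: count[5] becomes 1
p_2 = 2: count[2] becomes 1
p_3 = 11: count[11] becomes 1
p_4 = 5: count[5] becomes 2
p_5 = 11: count[11] becomes 2
p_6 = 9: count[9] becomes 1
p_7 = 7: count[7] becomes 1
p_8 = 8: count[8] becomes 1
p_9 = 1: count[1] becomes 1
Degrees (1 + count): deg[1]=1+1=2, deg[2]=1+1=2, deg[3]=1+0=1, deg[4]=1+0=1, deg[5]=1+2=3, deg[6]=1+0=1, deg[7]=1+1=2, deg[8]=1+1=2, deg[9]=1+1=2, deg[10]=1+0=1, deg[11]=1+2=3

Answer: 2 2 1 1 3 1 2 2 2 1 3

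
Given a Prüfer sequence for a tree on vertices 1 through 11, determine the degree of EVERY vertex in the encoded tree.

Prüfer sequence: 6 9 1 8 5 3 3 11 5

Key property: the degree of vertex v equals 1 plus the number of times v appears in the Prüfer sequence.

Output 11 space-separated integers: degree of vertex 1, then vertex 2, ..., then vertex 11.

Answer: 2 1 3 1 3 2 1 2 2 1 2

Derivation:
p_1 = 6: count[6] becomes 1
p_2 = 9: count[9] becomes 1
p_3 = 1: count[1] becomes 1
p_4 = 8: count[8] becomes 1
p_5 = 5: count[5] becomes 1
p_6 = 3: count[3] becomes 1
p_7 = 3: count[3] becomes 2
p_8 = 11: count[11] becomes 1
p_9 = 5: count[5] becomes 2
Degrees (1 + count): deg[1]=1+1=2, deg[2]=1+0=1, deg[3]=1+2=3, deg[4]=1+0=1, deg[5]=1+2=3, deg[6]=1+1=2, deg[7]=1+0=1, deg[8]=1+1=2, deg[9]=1+1=2, deg[10]=1+0=1, deg[11]=1+1=2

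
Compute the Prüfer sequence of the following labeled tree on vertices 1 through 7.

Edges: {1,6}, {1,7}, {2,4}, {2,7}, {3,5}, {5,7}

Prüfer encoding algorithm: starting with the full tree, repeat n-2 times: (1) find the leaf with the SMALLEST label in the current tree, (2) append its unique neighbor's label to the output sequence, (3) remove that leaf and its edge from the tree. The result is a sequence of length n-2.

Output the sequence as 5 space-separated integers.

Answer: 5 2 7 7 1

Derivation:
Step 1: leaves = {3,4,6}. Remove smallest leaf 3, emit neighbor 5.
Step 2: leaves = {4,5,6}. Remove smallest leaf 4, emit neighbor 2.
Step 3: leaves = {2,5,6}. Remove smallest leaf 2, emit neighbor 7.
Step 4: leaves = {5,6}. Remove smallest leaf 5, emit neighbor 7.
Step 5: leaves = {6,7}. Remove smallest leaf 6, emit neighbor 1.
Done: 2 vertices remain (1, 7). Sequence = [5 2 7 7 1]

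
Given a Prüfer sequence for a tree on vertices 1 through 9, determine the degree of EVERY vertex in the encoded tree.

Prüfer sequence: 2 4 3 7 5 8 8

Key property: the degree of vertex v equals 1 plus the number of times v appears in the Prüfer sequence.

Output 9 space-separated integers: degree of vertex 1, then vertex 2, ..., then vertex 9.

p_1 = 2: count[2] becomes 1
p_2 = 4: count[4] becomes 1
p_3 = 3: count[3] becomes 1
p_4 = 7: count[7] becomes 1
p_5 = 5: count[5] becomes 1
p_6 = 8: count[8] becomes 1
p_7 = 8: count[8] becomes 2
Degrees (1 + count): deg[1]=1+0=1, deg[2]=1+1=2, deg[3]=1+1=2, deg[4]=1+1=2, deg[5]=1+1=2, deg[6]=1+0=1, deg[7]=1+1=2, deg[8]=1+2=3, deg[9]=1+0=1

Answer: 1 2 2 2 2 1 2 3 1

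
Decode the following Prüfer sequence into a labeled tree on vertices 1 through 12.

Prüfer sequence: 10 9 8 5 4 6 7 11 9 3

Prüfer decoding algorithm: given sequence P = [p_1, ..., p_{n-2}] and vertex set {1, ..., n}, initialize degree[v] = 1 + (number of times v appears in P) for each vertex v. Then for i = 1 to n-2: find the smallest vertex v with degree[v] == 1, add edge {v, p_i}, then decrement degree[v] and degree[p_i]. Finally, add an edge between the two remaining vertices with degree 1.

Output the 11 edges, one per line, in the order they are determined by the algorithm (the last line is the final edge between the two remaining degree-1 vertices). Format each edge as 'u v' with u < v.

Initial degrees: {1:1, 2:1, 3:2, 4:2, 5:2, 6:2, 7:2, 8:2, 9:3, 10:2, 11:2, 12:1}
Step 1: smallest deg-1 vertex = 1, p_1 = 10. Add edge {1,10}. Now deg[1]=0, deg[10]=1.
Step 2: smallest deg-1 vertex = 2, p_2 = 9. Add edge {2,9}. Now deg[2]=0, deg[9]=2.
Step 3: smallest deg-1 vertex = 10, p_3 = 8. Add edge {8,10}. Now deg[10]=0, deg[8]=1.
Step 4: smallest deg-1 vertex = 8, p_4 = 5. Add edge {5,8}. Now deg[8]=0, deg[5]=1.
Step 5: smallest deg-1 vertex = 5, p_5 = 4. Add edge {4,5}. Now deg[5]=0, deg[4]=1.
Step 6: smallest deg-1 vertex = 4, p_6 = 6. Add edge {4,6}. Now deg[4]=0, deg[6]=1.
Step 7: smallest deg-1 vertex = 6, p_7 = 7. Add edge {6,7}. Now deg[6]=0, deg[7]=1.
Step 8: smallest deg-1 vertex = 7, p_8 = 11. Add edge {7,11}. Now deg[7]=0, deg[11]=1.
Step 9: smallest deg-1 vertex = 11, p_9 = 9. Add edge {9,11}. Now deg[11]=0, deg[9]=1.
Step 10: smallest deg-1 vertex = 9, p_10 = 3. Add edge {3,9}. Now deg[9]=0, deg[3]=1.
Final: two remaining deg-1 vertices are 3, 12. Add edge {3,12}.

Answer: 1 10
2 9
8 10
5 8
4 5
4 6
6 7
7 11
9 11
3 9
3 12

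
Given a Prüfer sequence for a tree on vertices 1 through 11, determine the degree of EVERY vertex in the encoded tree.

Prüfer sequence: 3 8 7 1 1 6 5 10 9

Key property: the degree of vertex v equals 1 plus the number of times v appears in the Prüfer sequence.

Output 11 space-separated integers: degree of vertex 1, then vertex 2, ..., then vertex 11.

p_1 = 3: count[3] becomes 1
p_2 = 8: count[8] becomes 1
p_3 = 7: count[7] becomes 1
p_4 = 1: count[1] becomes 1
p_5 = 1: count[1] becomes 2
p_6 = 6: count[6] becomes 1
p_7 = 5: count[5] becomes 1
p_8 = 10: count[10] becomes 1
p_9 = 9: count[9] becomes 1
Degrees (1 + count): deg[1]=1+2=3, deg[2]=1+0=1, deg[3]=1+1=2, deg[4]=1+0=1, deg[5]=1+1=2, deg[6]=1+1=2, deg[7]=1+1=2, deg[8]=1+1=2, deg[9]=1+1=2, deg[10]=1+1=2, deg[11]=1+0=1

Answer: 3 1 2 1 2 2 2 2 2 2 1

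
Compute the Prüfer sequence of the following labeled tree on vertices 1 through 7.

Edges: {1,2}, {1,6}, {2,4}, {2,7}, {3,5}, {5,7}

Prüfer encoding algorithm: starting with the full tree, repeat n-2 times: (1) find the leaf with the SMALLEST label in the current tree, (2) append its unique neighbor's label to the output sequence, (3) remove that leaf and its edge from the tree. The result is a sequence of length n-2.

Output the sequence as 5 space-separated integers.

Answer: 5 2 7 1 2

Derivation:
Step 1: leaves = {3,4,6}. Remove smallest leaf 3, emit neighbor 5.
Step 2: leaves = {4,5,6}. Remove smallest leaf 4, emit neighbor 2.
Step 3: leaves = {5,6}. Remove smallest leaf 5, emit neighbor 7.
Step 4: leaves = {6,7}. Remove smallest leaf 6, emit neighbor 1.
Step 5: leaves = {1,7}. Remove smallest leaf 1, emit neighbor 2.
Done: 2 vertices remain (2, 7). Sequence = [5 2 7 1 2]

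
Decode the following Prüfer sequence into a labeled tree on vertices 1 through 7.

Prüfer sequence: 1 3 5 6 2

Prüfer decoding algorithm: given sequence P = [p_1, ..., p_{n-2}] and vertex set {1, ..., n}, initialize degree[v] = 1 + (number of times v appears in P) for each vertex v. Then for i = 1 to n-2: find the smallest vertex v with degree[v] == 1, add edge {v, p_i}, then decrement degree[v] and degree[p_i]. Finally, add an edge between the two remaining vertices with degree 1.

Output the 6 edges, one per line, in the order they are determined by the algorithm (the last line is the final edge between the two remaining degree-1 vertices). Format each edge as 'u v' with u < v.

Answer: 1 4
1 3
3 5
5 6
2 6
2 7

Derivation:
Initial degrees: {1:2, 2:2, 3:2, 4:1, 5:2, 6:2, 7:1}
Step 1: smallest deg-1 vertex = 4, p_1 = 1. Add edge {1,4}. Now deg[4]=0, deg[1]=1.
Step 2: smallest deg-1 vertex = 1, p_2 = 3. Add edge {1,3}. Now deg[1]=0, deg[3]=1.
Step 3: smallest deg-1 vertex = 3, p_3 = 5. Add edge {3,5}. Now deg[3]=0, deg[5]=1.
Step 4: smallest deg-1 vertex = 5, p_4 = 6. Add edge {5,6}. Now deg[5]=0, deg[6]=1.
Step 5: smallest deg-1 vertex = 6, p_5 = 2. Add edge {2,6}. Now deg[6]=0, deg[2]=1.
Final: two remaining deg-1 vertices are 2, 7. Add edge {2,7}.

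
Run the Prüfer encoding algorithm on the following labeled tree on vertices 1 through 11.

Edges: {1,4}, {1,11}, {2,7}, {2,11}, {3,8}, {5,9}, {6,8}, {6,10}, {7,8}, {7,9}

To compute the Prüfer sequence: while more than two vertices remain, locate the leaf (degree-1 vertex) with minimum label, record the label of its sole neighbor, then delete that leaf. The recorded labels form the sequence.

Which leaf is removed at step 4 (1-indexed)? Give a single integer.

Answer: 5

Derivation:
Step 1: current leaves = {3,4,5,10}. Remove leaf 3 (neighbor: 8).
Step 2: current leaves = {4,5,10}. Remove leaf 4 (neighbor: 1).
Step 3: current leaves = {1,5,10}. Remove leaf 1 (neighbor: 11).
Step 4: current leaves = {5,10,11}. Remove leaf 5 (neighbor: 9).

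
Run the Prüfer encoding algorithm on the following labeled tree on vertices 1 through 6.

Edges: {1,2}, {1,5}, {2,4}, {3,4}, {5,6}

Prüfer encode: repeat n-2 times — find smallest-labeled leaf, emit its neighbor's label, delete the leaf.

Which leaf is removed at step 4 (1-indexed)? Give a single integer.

Answer: 1

Derivation:
Step 1: current leaves = {3,6}. Remove leaf 3 (neighbor: 4).
Step 2: current leaves = {4,6}. Remove leaf 4 (neighbor: 2).
Step 3: current leaves = {2,6}. Remove leaf 2 (neighbor: 1).
Step 4: current leaves = {1,6}. Remove leaf 1 (neighbor: 5).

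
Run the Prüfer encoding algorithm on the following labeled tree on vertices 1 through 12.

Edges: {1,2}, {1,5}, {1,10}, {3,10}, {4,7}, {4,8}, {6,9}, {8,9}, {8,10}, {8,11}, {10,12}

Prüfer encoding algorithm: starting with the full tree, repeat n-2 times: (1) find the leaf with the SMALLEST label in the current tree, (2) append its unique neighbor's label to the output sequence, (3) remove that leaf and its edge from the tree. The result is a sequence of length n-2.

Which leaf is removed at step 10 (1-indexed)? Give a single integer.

Step 1: current leaves = {2,3,5,6,7,11,12}. Remove leaf 2 (neighbor: 1).
Step 2: current leaves = {3,5,6,7,11,12}. Remove leaf 3 (neighbor: 10).
Step 3: current leaves = {5,6,7,11,12}. Remove leaf 5 (neighbor: 1).
Step 4: current leaves = {1,6,7,11,12}. Remove leaf 1 (neighbor: 10).
Step 5: current leaves = {6,7,11,12}. Remove leaf 6 (neighbor: 9).
Step 6: current leaves = {7,9,11,12}. Remove leaf 7 (neighbor: 4).
Step 7: current leaves = {4,9,11,12}. Remove leaf 4 (neighbor: 8).
Step 8: current leaves = {9,11,12}. Remove leaf 9 (neighbor: 8).
Step 9: current leaves = {11,12}. Remove leaf 11 (neighbor: 8).
Step 10: current leaves = {8,12}. Remove leaf 8 (neighbor: 10).

Answer: 8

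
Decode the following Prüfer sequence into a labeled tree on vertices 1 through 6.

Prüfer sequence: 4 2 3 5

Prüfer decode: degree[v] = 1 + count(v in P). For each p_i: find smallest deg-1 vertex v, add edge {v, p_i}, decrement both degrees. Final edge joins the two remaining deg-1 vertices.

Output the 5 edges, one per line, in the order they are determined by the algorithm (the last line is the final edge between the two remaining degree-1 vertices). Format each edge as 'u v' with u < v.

Initial degrees: {1:1, 2:2, 3:2, 4:2, 5:2, 6:1}
Step 1: smallest deg-1 vertex = 1, p_1 = 4. Add edge {1,4}. Now deg[1]=0, deg[4]=1.
Step 2: smallest deg-1 vertex = 4, p_2 = 2. Add edge {2,4}. Now deg[4]=0, deg[2]=1.
Step 3: smallest deg-1 vertex = 2, p_3 = 3. Add edge {2,3}. Now deg[2]=0, deg[3]=1.
Step 4: smallest deg-1 vertex = 3, p_4 = 5. Add edge {3,5}. Now deg[3]=0, deg[5]=1.
Final: two remaining deg-1 vertices are 5, 6. Add edge {5,6}.

Answer: 1 4
2 4
2 3
3 5
5 6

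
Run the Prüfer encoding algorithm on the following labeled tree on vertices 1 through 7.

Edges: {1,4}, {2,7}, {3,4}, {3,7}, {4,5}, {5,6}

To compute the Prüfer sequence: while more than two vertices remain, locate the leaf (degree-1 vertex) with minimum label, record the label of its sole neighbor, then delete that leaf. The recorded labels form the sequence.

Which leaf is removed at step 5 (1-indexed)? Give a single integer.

Step 1: current leaves = {1,2,6}. Remove leaf 1 (neighbor: 4).
Step 2: current leaves = {2,6}. Remove leaf 2 (neighbor: 7).
Step 3: current leaves = {6,7}. Remove leaf 6 (neighbor: 5).
Step 4: current leaves = {5,7}. Remove leaf 5 (neighbor: 4).
Step 5: current leaves = {4,7}. Remove leaf 4 (neighbor: 3).

Answer: 4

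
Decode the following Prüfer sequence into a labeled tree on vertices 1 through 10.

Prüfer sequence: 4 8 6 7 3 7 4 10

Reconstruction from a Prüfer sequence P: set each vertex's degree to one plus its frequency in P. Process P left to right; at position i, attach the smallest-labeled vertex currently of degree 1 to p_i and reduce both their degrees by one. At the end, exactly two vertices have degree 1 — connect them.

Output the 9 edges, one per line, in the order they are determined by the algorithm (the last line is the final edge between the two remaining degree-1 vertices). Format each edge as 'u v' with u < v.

Answer: 1 4
2 8
5 6
6 7
3 8
3 7
4 7
4 10
9 10

Derivation:
Initial degrees: {1:1, 2:1, 3:2, 4:3, 5:1, 6:2, 7:3, 8:2, 9:1, 10:2}
Step 1: smallest deg-1 vertex = 1, p_1 = 4. Add edge {1,4}. Now deg[1]=0, deg[4]=2.
Step 2: smallest deg-1 vertex = 2, p_2 = 8. Add edge {2,8}. Now deg[2]=0, deg[8]=1.
Step 3: smallest deg-1 vertex = 5, p_3 = 6. Add edge {5,6}. Now deg[5]=0, deg[6]=1.
Step 4: smallest deg-1 vertex = 6, p_4 = 7. Add edge {6,7}. Now deg[6]=0, deg[7]=2.
Step 5: smallest deg-1 vertex = 8, p_5 = 3. Add edge {3,8}. Now deg[8]=0, deg[3]=1.
Step 6: smallest deg-1 vertex = 3, p_6 = 7. Add edge {3,7}. Now deg[3]=0, deg[7]=1.
Step 7: smallest deg-1 vertex = 7, p_7 = 4. Add edge {4,7}. Now deg[7]=0, deg[4]=1.
Step 8: smallest deg-1 vertex = 4, p_8 = 10. Add edge {4,10}. Now deg[4]=0, deg[10]=1.
Final: two remaining deg-1 vertices are 9, 10. Add edge {9,10}.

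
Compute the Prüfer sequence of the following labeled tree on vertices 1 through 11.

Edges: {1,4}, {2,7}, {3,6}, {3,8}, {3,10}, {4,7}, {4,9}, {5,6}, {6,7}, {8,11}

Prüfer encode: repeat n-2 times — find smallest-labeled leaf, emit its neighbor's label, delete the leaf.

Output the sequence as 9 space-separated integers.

Answer: 4 7 6 4 7 6 3 3 8

Derivation:
Step 1: leaves = {1,2,5,9,10,11}. Remove smallest leaf 1, emit neighbor 4.
Step 2: leaves = {2,5,9,10,11}. Remove smallest leaf 2, emit neighbor 7.
Step 3: leaves = {5,9,10,11}. Remove smallest leaf 5, emit neighbor 6.
Step 4: leaves = {9,10,11}. Remove smallest leaf 9, emit neighbor 4.
Step 5: leaves = {4,10,11}. Remove smallest leaf 4, emit neighbor 7.
Step 6: leaves = {7,10,11}. Remove smallest leaf 7, emit neighbor 6.
Step 7: leaves = {6,10,11}. Remove smallest leaf 6, emit neighbor 3.
Step 8: leaves = {10,11}. Remove smallest leaf 10, emit neighbor 3.
Step 9: leaves = {3,11}. Remove smallest leaf 3, emit neighbor 8.
Done: 2 vertices remain (8, 11). Sequence = [4 7 6 4 7 6 3 3 8]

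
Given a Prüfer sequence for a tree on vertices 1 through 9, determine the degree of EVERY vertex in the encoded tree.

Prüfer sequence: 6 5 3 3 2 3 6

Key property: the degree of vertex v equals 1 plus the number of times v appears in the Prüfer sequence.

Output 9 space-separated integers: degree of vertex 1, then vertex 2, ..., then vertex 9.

p_1 = 6: count[6] becomes 1
p_2 = 5: count[5] becomes 1
p_3 = 3: count[3] becomes 1
p_4 = 3: count[3] becomes 2
p_5 = 2: count[2] becomes 1
p_6 = 3: count[3] becomes 3
p_7 = 6: count[6] becomes 2
Degrees (1 + count): deg[1]=1+0=1, deg[2]=1+1=2, deg[3]=1+3=4, deg[4]=1+0=1, deg[5]=1+1=2, deg[6]=1+2=3, deg[7]=1+0=1, deg[8]=1+0=1, deg[9]=1+0=1

Answer: 1 2 4 1 2 3 1 1 1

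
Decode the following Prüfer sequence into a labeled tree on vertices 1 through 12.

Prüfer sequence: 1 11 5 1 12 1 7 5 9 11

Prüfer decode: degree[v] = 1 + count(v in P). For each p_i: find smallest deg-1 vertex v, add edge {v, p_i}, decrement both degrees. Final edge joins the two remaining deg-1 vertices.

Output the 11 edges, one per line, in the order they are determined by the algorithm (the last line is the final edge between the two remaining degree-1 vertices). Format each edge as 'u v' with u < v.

Initial degrees: {1:4, 2:1, 3:1, 4:1, 5:3, 6:1, 7:2, 8:1, 9:2, 10:1, 11:3, 12:2}
Step 1: smallest deg-1 vertex = 2, p_1 = 1. Add edge {1,2}. Now deg[2]=0, deg[1]=3.
Step 2: smallest deg-1 vertex = 3, p_2 = 11. Add edge {3,11}. Now deg[3]=0, deg[11]=2.
Step 3: smallest deg-1 vertex = 4, p_3 = 5. Add edge {4,5}. Now deg[4]=0, deg[5]=2.
Step 4: smallest deg-1 vertex = 6, p_4 = 1. Add edge {1,6}. Now deg[6]=0, deg[1]=2.
Step 5: smallest deg-1 vertex = 8, p_5 = 12. Add edge {8,12}. Now deg[8]=0, deg[12]=1.
Step 6: smallest deg-1 vertex = 10, p_6 = 1. Add edge {1,10}. Now deg[10]=0, deg[1]=1.
Step 7: smallest deg-1 vertex = 1, p_7 = 7. Add edge {1,7}. Now deg[1]=0, deg[7]=1.
Step 8: smallest deg-1 vertex = 7, p_8 = 5. Add edge {5,7}. Now deg[7]=0, deg[5]=1.
Step 9: smallest deg-1 vertex = 5, p_9 = 9. Add edge {5,9}. Now deg[5]=0, deg[9]=1.
Step 10: smallest deg-1 vertex = 9, p_10 = 11. Add edge {9,11}. Now deg[9]=0, deg[11]=1.
Final: two remaining deg-1 vertices are 11, 12. Add edge {11,12}.

Answer: 1 2
3 11
4 5
1 6
8 12
1 10
1 7
5 7
5 9
9 11
11 12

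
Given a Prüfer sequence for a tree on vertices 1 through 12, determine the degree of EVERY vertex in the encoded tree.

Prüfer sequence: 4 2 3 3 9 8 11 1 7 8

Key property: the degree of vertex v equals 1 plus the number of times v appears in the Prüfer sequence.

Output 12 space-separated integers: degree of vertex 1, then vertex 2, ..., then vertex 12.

p_1 = 4: count[4] becomes 1
p_2 = 2: count[2] becomes 1
p_3 = 3: count[3] becomes 1
p_4 = 3: count[3] becomes 2
p_5 = 9: count[9] becomes 1
p_6 = 8: count[8] becomes 1
p_7 = 11: count[11] becomes 1
p_8 = 1: count[1] becomes 1
p_9 = 7: count[7] becomes 1
p_10 = 8: count[8] becomes 2
Degrees (1 + count): deg[1]=1+1=2, deg[2]=1+1=2, deg[3]=1+2=3, deg[4]=1+1=2, deg[5]=1+0=1, deg[6]=1+0=1, deg[7]=1+1=2, deg[8]=1+2=3, deg[9]=1+1=2, deg[10]=1+0=1, deg[11]=1+1=2, deg[12]=1+0=1

Answer: 2 2 3 2 1 1 2 3 2 1 2 1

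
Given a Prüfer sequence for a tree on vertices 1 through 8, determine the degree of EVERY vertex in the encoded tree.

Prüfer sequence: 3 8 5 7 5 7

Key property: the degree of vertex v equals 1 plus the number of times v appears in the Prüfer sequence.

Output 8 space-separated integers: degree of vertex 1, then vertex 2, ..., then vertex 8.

Answer: 1 1 2 1 3 1 3 2

Derivation:
p_1 = 3: count[3] becomes 1
p_2 = 8: count[8] becomes 1
p_3 = 5: count[5] becomes 1
p_4 = 7: count[7] becomes 1
p_5 = 5: count[5] becomes 2
p_6 = 7: count[7] becomes 2
Degrees (1 + count): deg[1]=1+0=1, deg[2]=1+0=1, deg[3]=1+1=2, deg[4]=1+0=1, deg[5]=1+2=3, deg[6]=1+0=1, deg[7]=1+2=3, deg[8]=1+1=2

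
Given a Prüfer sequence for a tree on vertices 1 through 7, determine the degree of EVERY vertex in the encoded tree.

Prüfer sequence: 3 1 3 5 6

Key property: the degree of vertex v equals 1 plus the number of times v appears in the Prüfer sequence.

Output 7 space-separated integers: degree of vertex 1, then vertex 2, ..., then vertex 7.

Answer: 2 1 3 1 2 2 1

Derivation:
p_1 = 3: count[3] becomes 1
p_2 = 1: count[1] becomes 1
p_3 = 3: count[3] becomes 2
p_4 = 5: count[5] becomes 1
p_5 = 6: count[6] becomes 1
Degrees (1 + count): deg[1]=1+1=2, deg[2]=1+0=1, deg[3]=1+2=3, deg[4]=1+0=1, deg[5]=1+1=2, deg[6]=1+1=2, deg[7]=1+0=1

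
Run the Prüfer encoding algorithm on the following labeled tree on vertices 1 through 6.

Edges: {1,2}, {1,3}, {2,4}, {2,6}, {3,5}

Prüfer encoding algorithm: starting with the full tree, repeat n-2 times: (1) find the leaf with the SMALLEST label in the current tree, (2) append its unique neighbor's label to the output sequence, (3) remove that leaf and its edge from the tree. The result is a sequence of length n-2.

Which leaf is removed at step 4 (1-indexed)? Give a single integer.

Step 1: current leaves = {4,5,6}. Remove leaf 4 (neighbor: 2).
Step 2: current leaves = {5,6}. Remove leaf 5 (neighbor: 3).
Step 3: current leaves = {3,6}. Remove leaf 3 (neighbor: 1).
Step 4: current leaves = {1,6}. Remove leaf 1 (neighbor: 2).

Answer: 1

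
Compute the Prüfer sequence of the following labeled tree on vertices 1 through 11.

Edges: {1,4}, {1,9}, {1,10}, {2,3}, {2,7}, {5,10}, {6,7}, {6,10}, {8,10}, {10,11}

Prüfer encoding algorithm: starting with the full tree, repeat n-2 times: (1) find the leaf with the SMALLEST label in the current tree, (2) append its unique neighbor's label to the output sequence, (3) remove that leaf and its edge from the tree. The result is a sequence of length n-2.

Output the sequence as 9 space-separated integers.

Answer: 2 7 1 10 6 10 10 1 10

Derivation:
Step 1: leaves = {3,4,5,8,9,11}. Remove smallest leaf 3, emit neighbor 2.
Step 2: leaves = {2,4,5,8,9,11}. Remove smallest leaf 2, emit neighbor 7.
Step 3: leaves = {4,5,7,8,9,11}. Remove smallest leaf 4, emit neighbor 1.
Step 4: leaves = {5,7,8,9,11}. Remove smallest leaf 5, emit neighbor 10.
Step 5: leaves = {7,8,9,11}. Remove smallest leaf 7, emit neighbor 6.
Step 6: leaves = {6,8,9,11}. Remove smallest leaf 6, emit neighbor 10.
Step 7: leaves = {8,9,11}. Remove smallest leaf 8, emit neighbor 10.
Step 8: leaves = {9,11}. Remove smallest leaf 9, emit neighbor 1.
Step 9: leaves = {1,11}. Remove smallest leaf 1, emit neighbor 10.
Done: 2 vertices remain (10, 11). Sequence = [2 7 1 10 6 10 10 1 10]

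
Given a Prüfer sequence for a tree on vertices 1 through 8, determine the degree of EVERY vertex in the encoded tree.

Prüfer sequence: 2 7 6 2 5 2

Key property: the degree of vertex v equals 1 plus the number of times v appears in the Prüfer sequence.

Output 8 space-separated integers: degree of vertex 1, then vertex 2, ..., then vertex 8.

Answer: 1 4 1 1 2 2 2 1

Derivation:
p_1 = 2: count[2] becomes 1
p_2 = 7: count[7] becomes 1
p_3 = 6: count[6] becomes 1
p_4 = 2: count[2] becomes 2
p_5 = 5: count[5] becomes 1
p_6 = 2: count[2] becomes 3
Degrees (1 + count): deg[1]=1+0=1, deg[2]=1+3=4, deg[3]=1+0=1, deg[4]=1+0=1, deg[5]=1+1=2, deg[6]=1+1=2, deg[7]=1+1=2, deg[8]=1+0=1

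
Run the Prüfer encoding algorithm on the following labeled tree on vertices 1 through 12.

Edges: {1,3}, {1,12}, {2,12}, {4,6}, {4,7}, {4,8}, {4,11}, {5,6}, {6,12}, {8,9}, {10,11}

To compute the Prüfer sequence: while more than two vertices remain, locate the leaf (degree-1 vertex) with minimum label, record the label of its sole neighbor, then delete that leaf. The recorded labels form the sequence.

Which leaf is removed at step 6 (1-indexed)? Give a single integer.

Answer: 9

Derivation:
Step 1: current leaves = {2,3,5,7,9,10}. Remove leaf 2 (neighbor: 12).
Step 2: current leaves = {3,5,7,9,10}. Remove leaf 3 (neighbor: 1).
Step 3: current leaves = {1,5,7,9,10}. Remove leaf 1 (neighbor: 12).
Step 4: current leaves = {5,7,9,10,12}. Remove leaf 5 (neighbor: 6).
Step 5: current leaves = {7,9,10,12}. Remove leaf 7 (neighbor: 4).
Step 6: current leaves = {9,10,12}. Remove leaf 9 (neighbor: 8).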